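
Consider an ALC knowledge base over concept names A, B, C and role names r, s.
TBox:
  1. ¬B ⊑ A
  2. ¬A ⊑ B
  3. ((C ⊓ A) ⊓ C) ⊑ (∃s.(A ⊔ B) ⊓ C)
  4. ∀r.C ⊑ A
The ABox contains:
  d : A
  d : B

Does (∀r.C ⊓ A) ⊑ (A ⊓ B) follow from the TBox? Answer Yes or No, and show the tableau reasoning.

No

1. (∀r.C ⊓ A) ⊑ (A ⊓ B)  ⇔  ((∀r.C ⊓ A) ⊓ (¬A ⊔ ¬B)) unsat w.r.t. T
   open: L(x₀) ⊇ {A, ¬B, ¬C, ∀r.C}
2. Hence (∀r.C ⊓ A) ⊑ (A ⊓ B): not entailed.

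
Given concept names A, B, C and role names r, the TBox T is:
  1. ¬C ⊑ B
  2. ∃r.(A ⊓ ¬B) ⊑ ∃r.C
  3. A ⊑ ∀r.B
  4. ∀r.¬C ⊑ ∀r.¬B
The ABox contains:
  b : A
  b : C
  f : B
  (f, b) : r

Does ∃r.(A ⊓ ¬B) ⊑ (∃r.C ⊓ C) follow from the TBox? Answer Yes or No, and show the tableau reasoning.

1. ∃r.(A ⊓ ¬B) ⊑ (∃r.C ⊓ C)  ⇔  (∃r.(A ⊓ ¬B) ⊓ (∀r.¬C ⊔ ¬C)) unsat w.r.t. T
   apply at x₀: ∃r.(A ⊓ ¬B)⊑∃r.C
   open: L(x₀) ⊇ {B, ¬A, ¬C, ∃r.(A ⊓ ¬B), ∃r.C} (+ ∃-successors)
2. Hence ∃r.(A ⊓ ¬B) ⊑ (∃r.C ⊓ C): not entailed.

No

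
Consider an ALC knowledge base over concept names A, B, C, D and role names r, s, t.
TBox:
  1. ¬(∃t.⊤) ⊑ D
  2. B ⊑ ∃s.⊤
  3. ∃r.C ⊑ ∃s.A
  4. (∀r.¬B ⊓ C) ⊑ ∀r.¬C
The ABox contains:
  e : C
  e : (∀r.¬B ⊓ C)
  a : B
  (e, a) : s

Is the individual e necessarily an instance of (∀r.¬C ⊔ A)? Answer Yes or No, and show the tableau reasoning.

1. e : (∀r.¬C ⊔ A)?  L(e) = {C, (∀r.¬B ⊓ C)} ∪ {(∃r.C ⊓ ¬A)}
   clash {C, ¬C} at an ∃-successor — e ∈ (∀r.¬C ⊔ A)
2. Hence e : (∀r.¬C ⊔ A): entailed.

Yes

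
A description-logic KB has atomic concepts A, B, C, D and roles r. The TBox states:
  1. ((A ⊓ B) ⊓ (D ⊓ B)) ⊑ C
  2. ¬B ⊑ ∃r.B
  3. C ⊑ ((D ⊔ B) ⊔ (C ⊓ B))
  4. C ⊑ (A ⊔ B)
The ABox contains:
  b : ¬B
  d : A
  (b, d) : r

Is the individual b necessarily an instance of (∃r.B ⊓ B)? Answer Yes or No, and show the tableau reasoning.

1. b : (∃r.B ⊓ B)?  L(b) = {¬B} ∪ {(∀r.¬B ⊔ ¬B)}
   apply at b: ¬B⊑∃r.B
   open: L(b) ⊇ {¬B, ¬C, ∃r.B} (+ ∃-successors) — b ∉ (∃r.B ⊓ B) possible
2. Hence b : (∃r.B ⊓ B): not entailed.

No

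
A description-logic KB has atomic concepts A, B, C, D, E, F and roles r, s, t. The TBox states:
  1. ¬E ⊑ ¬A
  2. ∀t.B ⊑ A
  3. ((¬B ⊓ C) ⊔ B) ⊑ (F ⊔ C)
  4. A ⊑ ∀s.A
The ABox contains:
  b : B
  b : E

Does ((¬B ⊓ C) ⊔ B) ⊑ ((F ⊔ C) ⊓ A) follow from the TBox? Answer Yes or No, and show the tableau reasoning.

No

1. ((¬B ⊓ C) ⊔ B) ⊑ ((F ⊔ C) ⊓ A)  ⇔  (((¬B ⊓ C) ⊔ B) ⊓ ((¬F ⊓ ¬C) ⊔ ¬A)) unsat w.r.t. T
   apply at x₀: ((¬B ⊓ C) ⊔ B)⊑(F ⊔ C)
   open: L(x₀) ⊇ {C, E, ¬A, ¬B, ∃t.¬B} (+ ∃-successors)
2. Hence ((¬B ⊓ C) ⊔ B) ⊑ ((F ⊔ C) ⊓ A): not entailed.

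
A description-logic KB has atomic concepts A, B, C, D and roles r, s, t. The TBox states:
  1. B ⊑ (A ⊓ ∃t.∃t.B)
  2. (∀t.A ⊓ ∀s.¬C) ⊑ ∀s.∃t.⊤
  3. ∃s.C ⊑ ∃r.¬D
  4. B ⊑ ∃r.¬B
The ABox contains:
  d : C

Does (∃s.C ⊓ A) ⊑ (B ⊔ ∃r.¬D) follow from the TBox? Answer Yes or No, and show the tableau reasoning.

Yes

1. (∃s.C ⊓ A) ⊑ (B ⊔ ∃r.¬D)  ⇔  ((∃s.C ⊓ A) ⊓ (¬B ⊓ ∀r.D)) unsat w.r.t. T
   all branches close; clash {D, ¬D} at an ∃-successor
2. Hence (∃s.C ⊓ A) ⊑ (B ⊔ ∃r.¬D): entailed.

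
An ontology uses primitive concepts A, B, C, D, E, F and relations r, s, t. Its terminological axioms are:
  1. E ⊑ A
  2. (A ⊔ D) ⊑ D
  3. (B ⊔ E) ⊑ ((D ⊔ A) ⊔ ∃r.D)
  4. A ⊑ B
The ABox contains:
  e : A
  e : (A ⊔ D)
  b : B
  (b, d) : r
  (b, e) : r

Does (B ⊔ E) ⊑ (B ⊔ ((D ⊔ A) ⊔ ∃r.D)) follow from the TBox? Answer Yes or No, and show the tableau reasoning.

1. (B ⊔ E) ⊑ (B ⊔ ((D ⊔ A) ⊔ ∃r.D))  ⇔  ((B ⊔ E) ⊓ (¬B ⊓ ((¬D ⊓ ¬A) ⊓ ∀r.¬D))) unsat w.r.t. T
   all branches close; clash {A, ¬A} at x₀
2. Hence (B ⊔ E) ⊑ (B ⊔ ((D ⊔ A) ⊔ ∃r.D)): entailed.

Yes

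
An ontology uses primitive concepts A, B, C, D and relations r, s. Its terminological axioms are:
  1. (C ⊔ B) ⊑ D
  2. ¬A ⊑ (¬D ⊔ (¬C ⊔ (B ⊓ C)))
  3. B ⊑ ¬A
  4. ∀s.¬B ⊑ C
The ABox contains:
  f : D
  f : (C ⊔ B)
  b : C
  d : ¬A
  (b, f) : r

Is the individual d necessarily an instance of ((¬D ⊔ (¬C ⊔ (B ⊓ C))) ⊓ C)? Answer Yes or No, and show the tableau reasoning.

1. d : ((¬D ⊔ (¬C ⊔ (B ⊓ C))) ⊓ C)?  L(d) = {¬A} ∪ {((D ⊓ (C ⊓ (¬B ⊔ ¬C))) ⊔ ¬C)}
   apply at d: ¬A⊑(¬D ⊔ (¬C ⊔ (B ⊓ C)))
   open: L(d) ⊇ {¬A, ¬B, ¬C, ¬D, ∃s.B} (+ ∃-successors) — d ∉ ((¬D ⊔ (¬C ⊔ (B ⊓ C))) ⊓ C) possible
2. Hence d : ((¬D ⊔ (¬C ⊔ (B ⊓ C))) ⊓ C): not entailed.

No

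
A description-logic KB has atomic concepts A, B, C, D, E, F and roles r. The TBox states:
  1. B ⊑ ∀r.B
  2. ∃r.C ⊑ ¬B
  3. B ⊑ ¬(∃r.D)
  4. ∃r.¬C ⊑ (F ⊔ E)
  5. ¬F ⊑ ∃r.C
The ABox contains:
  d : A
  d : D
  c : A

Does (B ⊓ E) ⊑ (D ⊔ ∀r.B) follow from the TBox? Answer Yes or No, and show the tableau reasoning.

1. (B ⊓ E) ⊑ (D ⊔ ∀r.B)  ⇔  ((B ⊓ E) ⊓ (¬D ⊓ ∃r.¬B)) unsat w.r.t. T
   all branches close; clash {B, ¬B} at x₀
2. Hence (B ⊓ E) ⊑ (D ⊔ ∀r.B): entailed.

Yes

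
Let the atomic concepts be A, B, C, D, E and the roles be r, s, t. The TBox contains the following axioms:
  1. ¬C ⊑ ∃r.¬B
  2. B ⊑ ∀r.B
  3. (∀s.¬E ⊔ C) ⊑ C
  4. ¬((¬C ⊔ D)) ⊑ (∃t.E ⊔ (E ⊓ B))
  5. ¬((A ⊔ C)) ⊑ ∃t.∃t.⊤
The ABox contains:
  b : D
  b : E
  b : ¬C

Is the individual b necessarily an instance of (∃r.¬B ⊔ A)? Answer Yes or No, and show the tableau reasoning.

1. b : (∃r.¬B ⊔ A)?  L(b) = {D, E, ¬C} ∪ {(∀r.B ⊓ ¬A)}
   clash {C, ¬C} at b — b ∈ (∃r.¬B ⊔ A)
2. Hence b : (∃r.¬B ⊔ A): entailed.

Yes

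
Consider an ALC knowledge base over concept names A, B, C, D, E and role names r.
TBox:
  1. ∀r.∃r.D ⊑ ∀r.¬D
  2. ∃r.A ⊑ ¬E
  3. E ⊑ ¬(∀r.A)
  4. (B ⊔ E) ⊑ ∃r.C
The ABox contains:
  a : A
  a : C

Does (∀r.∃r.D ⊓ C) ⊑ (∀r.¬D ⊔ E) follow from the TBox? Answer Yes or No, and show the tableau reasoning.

1. (∀r.∃r.D ⊓ C) ⊑ (∀r.¬D ⊔ E)  ⇔  ((∀r.∃r.D ⊓ C) ⊓ (∃r.D ⊓ ¬E)) unsat w.r.t. T
   all branches close; clash {D, ¬D} at an ∃-successor
2. Hence (∀r.∃r.D ⊓ C) ⊑ (∀r.¬D ⊔ E): entailed.

Yes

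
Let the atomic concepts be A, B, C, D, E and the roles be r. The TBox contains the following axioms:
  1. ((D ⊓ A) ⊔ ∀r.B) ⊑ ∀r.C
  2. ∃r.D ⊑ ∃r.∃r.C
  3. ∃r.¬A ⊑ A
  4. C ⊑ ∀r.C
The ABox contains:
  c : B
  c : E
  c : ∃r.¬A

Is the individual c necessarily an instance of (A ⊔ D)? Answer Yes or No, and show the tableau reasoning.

Yes

1. c : (A ⊔ D)?  L(c) = {B, E, ∃r.¬A} ∪ {(¬A ⊓ ¬D)}
   clash {A, ¬A} at c — c ∈ (A ⊔ D)
2. Hence c : (A ⊔ D): entailed.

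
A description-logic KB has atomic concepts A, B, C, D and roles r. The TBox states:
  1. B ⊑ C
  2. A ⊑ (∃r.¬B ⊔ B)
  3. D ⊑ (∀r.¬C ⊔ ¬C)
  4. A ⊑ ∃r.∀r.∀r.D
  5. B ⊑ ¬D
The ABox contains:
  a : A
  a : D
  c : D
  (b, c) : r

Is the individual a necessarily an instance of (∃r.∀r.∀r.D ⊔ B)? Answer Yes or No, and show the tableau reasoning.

1. a : (∃r.∀r.∀r.D ⊔ B)?  L(a) = {A, D} ∪ {(∀r.∃r.∃r.¬D ⊓ ¬B)}
   clash {B, ¬B} at a — a ∈ (∃r.∀r.∀r.D ⊔ B)
2. Hence a : (∃r.∀r.∀r.D ⊔ B): entailed.

Yes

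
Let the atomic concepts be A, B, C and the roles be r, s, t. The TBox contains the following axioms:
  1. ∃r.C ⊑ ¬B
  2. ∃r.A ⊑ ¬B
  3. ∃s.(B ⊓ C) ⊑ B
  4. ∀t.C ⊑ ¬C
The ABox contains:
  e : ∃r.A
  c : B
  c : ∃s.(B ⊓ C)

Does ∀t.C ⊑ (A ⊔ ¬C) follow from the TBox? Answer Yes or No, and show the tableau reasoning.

Yes

1. ∀t.C ⊑ (A ⊔ ¬C)  ⇔  (∀t.C ⊓ (¬A ⊓ C)) unsat w.r.t. T
   all branches close; clash {C, ¬C} at x₀
2. Hence ∀t.C ⊑ (A ⊔ ¬C): entailed.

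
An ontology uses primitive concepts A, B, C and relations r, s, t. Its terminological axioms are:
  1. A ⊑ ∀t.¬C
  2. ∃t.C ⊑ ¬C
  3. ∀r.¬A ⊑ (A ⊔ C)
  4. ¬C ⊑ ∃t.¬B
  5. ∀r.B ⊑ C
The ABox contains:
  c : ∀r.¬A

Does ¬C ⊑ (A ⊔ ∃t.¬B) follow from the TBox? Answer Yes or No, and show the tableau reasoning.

Yes

1. ¬C ⊑ (A ⊔ ∃t.¬B)  ⇔  (¬C ⊓ (¬A ⊓ ∀t.B)) unsat w.r.t. T
   all branches close; clash {C, ¬C} at x₀
2. Hence ¬C ⊑ (A ⊔ ∃t.¬B): entailed.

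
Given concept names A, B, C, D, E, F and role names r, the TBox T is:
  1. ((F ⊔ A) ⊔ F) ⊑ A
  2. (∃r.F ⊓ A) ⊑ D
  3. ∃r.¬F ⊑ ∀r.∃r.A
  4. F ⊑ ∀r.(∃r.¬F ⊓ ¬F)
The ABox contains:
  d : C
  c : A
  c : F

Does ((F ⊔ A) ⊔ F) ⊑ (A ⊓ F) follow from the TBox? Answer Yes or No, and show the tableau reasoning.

1. ((F ⊔ A) ⊔ F) ⊑ (A ⊓ F)  ⇔  (((F ⊔ A) ⊔ F) ⊓ (¬A ⊔ ¬F)) unsat w.r.t. T
   apply at x₀: ((F ⊔ A) ⊔ F)⊑A
   open: L(x₀) ⊇ {A, ¬F, ∀r.F, ∀r.¬F}
2. Hence ((F ⊔ A) ⊔ F) ⊑ (A ⊓ F): not entailed.

No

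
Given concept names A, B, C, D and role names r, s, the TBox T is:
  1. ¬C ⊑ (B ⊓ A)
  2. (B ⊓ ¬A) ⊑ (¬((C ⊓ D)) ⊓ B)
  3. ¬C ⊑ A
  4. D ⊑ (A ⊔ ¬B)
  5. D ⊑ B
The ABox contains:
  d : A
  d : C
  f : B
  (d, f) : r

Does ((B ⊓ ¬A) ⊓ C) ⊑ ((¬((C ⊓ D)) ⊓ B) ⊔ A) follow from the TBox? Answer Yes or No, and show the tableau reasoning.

1. ((B ⊓ ¬A) ⊓ C) ⊑ ((¬((C ⊓ D)) ⊓ B) ⊔ A)  ⇔  (((B ⊓ ¬A) ⊓ C) ⊓ (((C ⊓ D) ⊔ ¬B) ⊓ ¬A)) unsat w.r.t. T
   all branches close; clash {B, ¬B} at x₀
2. Hence ((B ⊓ ¬A) ⊓ C) ⊑ ((¬((C ⊓ D)) ⊓ B) ⊔ A): entailed.

Yes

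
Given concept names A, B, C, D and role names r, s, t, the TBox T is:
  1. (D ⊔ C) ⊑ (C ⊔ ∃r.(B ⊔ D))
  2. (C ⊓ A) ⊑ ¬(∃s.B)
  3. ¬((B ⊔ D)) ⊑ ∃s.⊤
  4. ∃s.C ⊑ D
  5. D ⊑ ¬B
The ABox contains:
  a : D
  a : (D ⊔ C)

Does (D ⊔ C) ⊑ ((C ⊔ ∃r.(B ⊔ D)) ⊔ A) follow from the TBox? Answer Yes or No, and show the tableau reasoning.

1. (D ⊔ C) ⊑ ((C ⊔ ∃r.(B ⊔ D)) ⊔ A)  ⇔  ((D ⊔ C) ⊓ ((¬C ⊓ ∀r.(¬B ⊓ ¬D)) ⊓ ¬A)) unsat w.r.t. T
   all branches close; clash {C, ¬C} at x₀
2. Hence (D ⊔ C) ⊑ ((C ⊔ ∃r.(B ⊔ D)) ⊔ A): entailed.

Yes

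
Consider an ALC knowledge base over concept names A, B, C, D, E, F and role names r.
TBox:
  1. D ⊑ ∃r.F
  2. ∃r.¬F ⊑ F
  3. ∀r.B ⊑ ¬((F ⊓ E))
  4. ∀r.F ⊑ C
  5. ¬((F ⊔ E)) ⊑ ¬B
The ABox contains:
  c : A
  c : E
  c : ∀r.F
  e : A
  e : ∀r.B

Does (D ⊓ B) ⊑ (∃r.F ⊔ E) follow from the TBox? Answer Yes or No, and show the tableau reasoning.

1. (D ⊓ B) ⊑ (∃r.F ⊔ E)  ⇔  ((D ⊓ B) ⊓ (∀r.¬F ⊓ ¬E)) unsat w.r.t. T
   all branches close; clash {B, ¬B} at x₀
2. Hence (D ⊓ B) ⊑ (∃r.F ⊔ E): entailed.

Yes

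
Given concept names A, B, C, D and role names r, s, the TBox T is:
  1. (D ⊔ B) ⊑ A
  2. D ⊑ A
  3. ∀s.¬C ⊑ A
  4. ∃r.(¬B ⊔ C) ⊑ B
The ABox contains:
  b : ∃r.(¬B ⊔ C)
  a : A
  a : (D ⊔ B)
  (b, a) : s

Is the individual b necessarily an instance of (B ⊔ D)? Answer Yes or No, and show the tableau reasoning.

Yes

1. b : (B ⊔ D)?  L(b) = {∃r.(¬B ⊔ C)} ∪ {(¬B ⊓ ¬D)}
   clash {B, ¬B} at b — b ∈ (B ⊔ D)
2. Hence b : (B ⊔ D): entailed.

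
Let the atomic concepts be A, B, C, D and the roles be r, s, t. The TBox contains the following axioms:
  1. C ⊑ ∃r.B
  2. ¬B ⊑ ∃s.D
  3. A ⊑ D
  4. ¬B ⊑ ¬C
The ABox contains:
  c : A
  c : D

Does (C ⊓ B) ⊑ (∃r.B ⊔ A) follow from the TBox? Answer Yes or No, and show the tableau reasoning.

Yes

1. (C ⊓ B) ⊑ (∃r.B ⊔ A)  ⇔  ((C ⊓ B) ⊓ (∀r.¬B ⊓ ¬A)) unsat w.r.t. T
   all branches close; clash {B, ¬B} at an ∃-successor
2. Hence (C ⊓ B) ⊑ (∃r.B ⊔ A): entailed.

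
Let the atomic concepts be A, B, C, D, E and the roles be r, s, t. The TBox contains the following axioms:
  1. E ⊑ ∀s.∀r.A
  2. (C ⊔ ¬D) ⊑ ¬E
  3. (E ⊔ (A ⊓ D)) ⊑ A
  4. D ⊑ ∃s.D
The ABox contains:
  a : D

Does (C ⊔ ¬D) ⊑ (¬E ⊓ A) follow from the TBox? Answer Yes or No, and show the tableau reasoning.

No

1. (C ⊔ ¬D) ⊑ (¬E ⊓ A)  ⇔  ((C ⊔ ¬D) ⊓ (E ⊔ ¬A)) unsat w.r.t. T
   apply at x₀: (C ⊔ ¬D)⊑¬E
   open: L(x₀) ⊇ {C, ¬A, ¬D, ¬E}
2. Hence (C ⊔ ¬D) ⊑ (¬E ⊓ A): not entailed.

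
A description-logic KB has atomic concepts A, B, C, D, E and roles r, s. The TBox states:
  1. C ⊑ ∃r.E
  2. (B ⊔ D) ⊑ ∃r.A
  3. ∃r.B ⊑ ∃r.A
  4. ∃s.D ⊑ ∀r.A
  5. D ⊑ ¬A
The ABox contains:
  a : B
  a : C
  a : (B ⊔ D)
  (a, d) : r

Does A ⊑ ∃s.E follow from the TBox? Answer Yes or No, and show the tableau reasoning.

No

1. A ⊑ ∃s.E  ⇔  (A ⊓ ∀s.¬E) unsat w.r.t. T
   open: L(x₀) ⊇ {A, ¬B, ¬C, ¬D, ∀r.¬B, …}
2. Hence A ⊑ ∃s.E: not entailed.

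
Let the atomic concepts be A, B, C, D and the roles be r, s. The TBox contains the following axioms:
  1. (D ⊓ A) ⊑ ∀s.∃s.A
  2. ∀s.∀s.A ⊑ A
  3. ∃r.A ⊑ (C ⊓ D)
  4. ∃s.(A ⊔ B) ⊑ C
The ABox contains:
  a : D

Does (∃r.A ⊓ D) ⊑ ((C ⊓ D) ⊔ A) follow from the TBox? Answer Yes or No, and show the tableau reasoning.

Yes

1. (∃r.A ⊓ D) ⊑ ((C ⊓ D) ⊔ A)  ⇔  ((∃r.A ⊓ D) ⊓ ((¬C ⊔ ¬D) ⊓ ¬A)) unsat w.r.t. T
   all branches close; clash {D, ¬D} at x₀
2. Hence (∃r.A ⊓ D) ⊑ ((C ⊓ D) ⊔ A): entailed.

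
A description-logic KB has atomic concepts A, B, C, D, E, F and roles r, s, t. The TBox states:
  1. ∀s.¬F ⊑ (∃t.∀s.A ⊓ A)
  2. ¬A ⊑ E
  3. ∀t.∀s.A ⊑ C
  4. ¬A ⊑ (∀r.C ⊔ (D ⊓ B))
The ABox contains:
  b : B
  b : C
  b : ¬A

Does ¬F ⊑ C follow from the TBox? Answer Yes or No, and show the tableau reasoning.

No

1. ¬F ⊑ C  ⇔  (¬F ⊓ ¬C) unsat w.r.t. T
   open: L(x₀) ⊇ {A, ¬C, ¬F, ∃s.F, ∃t.∃s.¬A} (+ ∃-successors)
2. Hence ¬F ⊑ C: not entailed.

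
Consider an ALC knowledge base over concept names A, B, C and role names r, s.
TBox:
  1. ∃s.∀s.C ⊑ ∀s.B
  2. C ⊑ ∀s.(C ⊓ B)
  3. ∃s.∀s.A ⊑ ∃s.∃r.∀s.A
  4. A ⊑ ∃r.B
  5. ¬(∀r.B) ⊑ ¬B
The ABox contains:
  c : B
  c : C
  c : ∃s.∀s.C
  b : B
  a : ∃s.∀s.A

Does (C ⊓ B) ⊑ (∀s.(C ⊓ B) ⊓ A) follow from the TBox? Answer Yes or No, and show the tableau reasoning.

No

1. (C ⊓ B) ⊑ (∀s.(C ⊓ B) ⊓ A)  ⇔  ((C ⊓ B) ⊓ (∃s.(¬C ⊔ ¬B) ⊔ ¬A)) unsat w.r.t. T
   apply at x₀: C⊑∀s.(C ⊓ B)
   open: L(x₀) ⊇ {B, C, ¬A, ∀r.B, ∀s.(C ⊓ B), …}
2. Hence (C ⊓ B) ⊑ (∀s.(C ⊓ B) ⊓ A): not entailed.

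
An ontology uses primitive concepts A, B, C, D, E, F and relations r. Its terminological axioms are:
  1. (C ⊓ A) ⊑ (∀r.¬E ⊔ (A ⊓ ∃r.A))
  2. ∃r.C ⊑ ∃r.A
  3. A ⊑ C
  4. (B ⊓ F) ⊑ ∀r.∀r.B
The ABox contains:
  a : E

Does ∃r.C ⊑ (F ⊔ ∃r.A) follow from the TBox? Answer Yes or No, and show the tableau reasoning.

Yes

1. ∃r.C ⊑ (F ⊔ ∃r.A)  ⇔  (∃r.C ⊓ (¬F ⊓ ∀r.¬A)) unsat w.r.t. T
   all branches close; clash {A, ¬A} at an ∃-successor
2. Hence ∃r.C ⊑ (F ⊔ ∃r.A): entailed.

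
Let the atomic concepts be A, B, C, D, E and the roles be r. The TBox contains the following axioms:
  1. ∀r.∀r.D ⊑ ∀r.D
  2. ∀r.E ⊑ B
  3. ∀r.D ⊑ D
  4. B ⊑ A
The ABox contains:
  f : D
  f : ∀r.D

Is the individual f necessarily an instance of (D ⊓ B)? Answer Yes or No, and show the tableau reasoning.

No

1. f : (D ⊓ B)?  L(f) = {D, ∀r.D} ∪ {(¬D ⊔ ¬B)}
   open: L(f) ⊇ {D, ¬B, ∀r.D, ∃r.¬E} (+ ∃-successors) — f ∉ (D ⊓ B) possible
2. Hence f : (D ⊓ B): not entailed.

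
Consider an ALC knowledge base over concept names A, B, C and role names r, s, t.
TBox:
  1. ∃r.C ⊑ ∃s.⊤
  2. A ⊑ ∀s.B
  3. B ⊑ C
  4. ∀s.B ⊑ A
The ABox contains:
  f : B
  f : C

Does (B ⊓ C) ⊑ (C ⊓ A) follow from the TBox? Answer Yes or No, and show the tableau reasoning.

1. (B ⊓ C) ⊑ (C ⊓ A)  ⇔  ((B ⊓ C) ⊓ (¬C ⊔ ¬A)) unsat w.r.t. T
   open: L(x₀) ⊇ {B, C, ¬A, ∀r.¬C, ∃s.¬B} (+ ∃-successors)
2. Hence (B ⊓ C) ⊑ (C ⊓ A): not entailed.

No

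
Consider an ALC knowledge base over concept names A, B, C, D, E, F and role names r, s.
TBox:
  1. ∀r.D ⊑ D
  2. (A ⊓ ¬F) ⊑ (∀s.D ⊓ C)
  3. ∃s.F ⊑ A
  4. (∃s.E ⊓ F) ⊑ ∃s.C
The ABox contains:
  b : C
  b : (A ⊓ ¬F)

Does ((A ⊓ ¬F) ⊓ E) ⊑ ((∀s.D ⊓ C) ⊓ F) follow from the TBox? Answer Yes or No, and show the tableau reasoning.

1. ((A ⊓ ¬F) ⊓ E) ⊑ ((∀s.D ⊓ C) ⊓ F)  ⇔  (((A ⊓ ¬F) ⊓ E) ⊓ ((∃s.¬D ⊔ ¬C) ⊔ ¬F)) unsat w.r.t. T
   apply at x₀: (A ⊓ ¬F)⊑(∀s.D ⊓ C)
   open: L(x₀) ⊇ {A, C, E, ¬F, ∀s.D, …} (+ ∃-successors)
2. Hence ((A ⊓ ¬F) ⊓ E) ⊑ ((∀s.D ⊓ C) ⊓ F): not entailed.

No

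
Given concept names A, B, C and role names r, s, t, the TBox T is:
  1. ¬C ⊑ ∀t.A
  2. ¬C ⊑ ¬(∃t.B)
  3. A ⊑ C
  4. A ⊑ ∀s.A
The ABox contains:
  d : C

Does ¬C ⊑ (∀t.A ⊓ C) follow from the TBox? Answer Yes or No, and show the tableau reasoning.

1. ¬C ⊑ (∀t.A ⊓ C)  ⇔  (¬C ⊓ (∃t.¬A ⊔ ¬C)) unsat w.r.t. T
   apply at x₀: ¬C⊑∀t.A; ¬C⊑¬(∃t.B)
   open: L(x₀) ⊇ {¬A, ¬C, ∀t.A, ∀t.¬B}
2. Hence ¬C ⊑ (∀t.A ⊓ C): not entailed.

No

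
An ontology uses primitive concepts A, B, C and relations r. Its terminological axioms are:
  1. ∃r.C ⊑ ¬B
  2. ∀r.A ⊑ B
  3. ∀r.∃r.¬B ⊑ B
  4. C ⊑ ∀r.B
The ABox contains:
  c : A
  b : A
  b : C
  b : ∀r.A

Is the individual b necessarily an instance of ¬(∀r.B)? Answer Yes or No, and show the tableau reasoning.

1. b : ¬(∀r.B)?  L(b) = {A, C, ∀r.A} ∪ {∀r.B}
   apply at b: ∀r.A⊑B
   open: L(b) ⊇ {A, B, C, ∀r.A, ∀r.B, …} — b ∉ ¬(∀r.B) possible
2. Hence b : ¬(∀r.B): not entailed.

No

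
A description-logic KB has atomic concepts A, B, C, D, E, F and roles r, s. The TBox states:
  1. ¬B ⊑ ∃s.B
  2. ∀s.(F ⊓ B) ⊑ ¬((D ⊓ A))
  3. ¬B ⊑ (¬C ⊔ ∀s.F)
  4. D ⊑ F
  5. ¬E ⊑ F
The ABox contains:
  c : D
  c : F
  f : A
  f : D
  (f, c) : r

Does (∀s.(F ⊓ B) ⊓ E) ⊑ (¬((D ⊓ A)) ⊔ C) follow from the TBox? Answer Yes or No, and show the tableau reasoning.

1. (∀s.(F ⊓ B) ⊓ E) ⊑ (¬((D ⊓ A)) ⊔ C)  ⇔  ((∀s.(F ⊓ B) ⊓ E) ⊓ ((D ⊓ A) ⊓ ¬C)) unsat w.r.t. T
   all branches close; clash {A, ¬A} at x₀
2. Hence (∀s.(F ⊓ B) ⊓ E) ⊑ (¬((D ⊓ A)) ⊔ C): entailed.

Yes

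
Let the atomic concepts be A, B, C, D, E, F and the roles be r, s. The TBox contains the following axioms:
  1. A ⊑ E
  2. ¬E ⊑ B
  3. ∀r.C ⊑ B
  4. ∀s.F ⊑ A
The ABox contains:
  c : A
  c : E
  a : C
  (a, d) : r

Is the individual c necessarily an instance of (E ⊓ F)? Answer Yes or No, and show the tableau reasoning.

1. c : (E ⊓ F)?  L(c) = {A, E} ∪ {(¬E ⊔ ¬F)}
   open: L(c) ⊇ {A, E, ¬F, ∃r.¬C} (+ ∃-successors) — c ∉ (E ⊓ F) possible
2. Hence c : (E ⊓ F): not entailed.

No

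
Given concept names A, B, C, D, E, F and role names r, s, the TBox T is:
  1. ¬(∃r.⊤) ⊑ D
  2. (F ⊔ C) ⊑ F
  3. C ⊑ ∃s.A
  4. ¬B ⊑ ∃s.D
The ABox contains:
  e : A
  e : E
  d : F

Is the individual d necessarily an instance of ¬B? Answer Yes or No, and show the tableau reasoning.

1. d : ¬B?  L(d) = {F} ∪ {B}
   open: L(d) ⊇ {B, F, ¬C, ∃r.⊤} (+ ∃-successors) — d ∉ ¬B possible
2. Hence d : ¬B: not entailed.

No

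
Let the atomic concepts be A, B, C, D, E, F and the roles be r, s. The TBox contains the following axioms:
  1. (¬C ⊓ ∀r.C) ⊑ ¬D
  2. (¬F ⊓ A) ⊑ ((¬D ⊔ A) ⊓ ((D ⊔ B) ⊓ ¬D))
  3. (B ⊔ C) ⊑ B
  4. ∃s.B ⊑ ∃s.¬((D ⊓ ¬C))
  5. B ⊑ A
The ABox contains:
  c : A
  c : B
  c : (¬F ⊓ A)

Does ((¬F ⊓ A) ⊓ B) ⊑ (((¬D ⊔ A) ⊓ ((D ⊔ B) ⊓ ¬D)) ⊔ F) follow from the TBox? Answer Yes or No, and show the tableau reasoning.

Yes

1. ((¬F ⊓ A) ⊓ B) ⊑ (((¬D ⊔ A) ⊓ ((D ⊔ B) ⊓ ¬D)) ⊔ F)  ⇔  (((¬F ⊓ A) ⊓ B) ⊓ (((D ⊓ ¬A) ⊔ ((¬D ⊓ ¬B) ⊔ D)) ⊓ ¬F)) unsat w.r.t. T
   all branches close; clash {D, ¬D} at x₀
2. Hence ((¬F ⊓ A) ⊓ B) ⊑ (((¬D ⊔ A) ⊓ ((D ⊔ B) ⊓ ¬D)) ⊔ F): entailed.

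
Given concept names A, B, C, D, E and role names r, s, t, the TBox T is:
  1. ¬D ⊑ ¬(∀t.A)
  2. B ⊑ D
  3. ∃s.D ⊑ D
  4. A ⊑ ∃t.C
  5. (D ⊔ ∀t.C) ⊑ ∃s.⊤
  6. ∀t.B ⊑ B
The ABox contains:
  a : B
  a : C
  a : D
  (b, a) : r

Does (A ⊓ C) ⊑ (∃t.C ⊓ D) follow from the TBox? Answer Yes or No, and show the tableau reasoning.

1. (A ⊓ C) ⊑ (∃t.C ⊓ D)  ⇔  ((A ⊓ C) ⊓ (∀t.¬C ⊔ ¬D)) unsat w.r.t. T
   apply at x₀: A⊑∃t.C
   open: L(x₀) ⊇ {A, C, ¬B, ¬D, ∀s.¬D, …} (+ ∃-successors)
2. Hence (A ⊓ C) ⊑ (∃t.C ⊓ D): not entailed.

No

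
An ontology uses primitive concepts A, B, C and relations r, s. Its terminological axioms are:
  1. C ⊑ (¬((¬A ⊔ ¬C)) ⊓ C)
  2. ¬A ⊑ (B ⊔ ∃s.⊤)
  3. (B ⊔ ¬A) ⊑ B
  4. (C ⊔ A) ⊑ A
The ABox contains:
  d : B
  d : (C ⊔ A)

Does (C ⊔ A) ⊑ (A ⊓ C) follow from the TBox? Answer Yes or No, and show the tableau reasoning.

1. (C ⊔ A) ⊑ (A ⊓ C)  ⇔  ((C ⊔ A) ⊓ (¬A ⊔ ¬C)) unsat w.r.t. T
   apply at x₀: (C ⊔ A)⊑A
   open: L(x₀) ⊇ {A, ¬B, ¬C}
2. Hence (C ⊔ A) ⊑ (A ⊓ C): not entailed.

No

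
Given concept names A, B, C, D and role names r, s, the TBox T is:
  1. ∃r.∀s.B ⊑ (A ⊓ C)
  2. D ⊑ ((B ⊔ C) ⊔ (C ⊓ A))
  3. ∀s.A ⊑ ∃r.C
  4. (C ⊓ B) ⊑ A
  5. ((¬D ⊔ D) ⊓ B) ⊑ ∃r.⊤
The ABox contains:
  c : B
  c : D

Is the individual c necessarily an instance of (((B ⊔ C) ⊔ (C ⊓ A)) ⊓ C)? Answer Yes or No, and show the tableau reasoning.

1. c : (((B ⊔ C) ⊔ (C ⊓ A)) ⊓ C)?  L(c) = {B, D} ∪ {(((¬B ⊓ ¬C) ⊓ (¬C ⊔ ¬A)) ⊔ ¬C)}
   apply at c: D⊑((B ⊔ C) ⊔ (C ⊓ A))
   open: L(c) ⊇ {B, D, ¬C, ∀r.∃s.¬B, ∃r.⊤, …} (+ ∃-successors) — c ∉ (((B ⊔ C) ⊔ (C ⊓ A)) ⊓ C) possible
2. Hence c : (((B ⊔ C) ⊔ (C ⊓ A)) ⊓ C): not entailed.

No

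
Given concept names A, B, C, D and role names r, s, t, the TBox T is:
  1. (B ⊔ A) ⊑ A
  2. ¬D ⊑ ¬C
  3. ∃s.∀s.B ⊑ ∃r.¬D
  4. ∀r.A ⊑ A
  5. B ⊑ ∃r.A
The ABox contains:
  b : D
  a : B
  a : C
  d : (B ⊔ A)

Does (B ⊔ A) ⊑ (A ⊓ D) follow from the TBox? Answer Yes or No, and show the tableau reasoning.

1. (B ⊔ A) ⊑ (A ⊓ D)  ⇔  ((B ⊔ A) ⊓ (¬A ⊔ ¬D)) unsat w.r.t. T
   apply at x₀: (B ⊔ A)⊑A
   open: L(x₀) ⊇ {A, B, ¬C, ¬D, ∀s.∃s.¬B, …} (+ ∃-successors)
2. Hence (B ⊔ A) ⊑ (A ⊓ D): not entailed.

No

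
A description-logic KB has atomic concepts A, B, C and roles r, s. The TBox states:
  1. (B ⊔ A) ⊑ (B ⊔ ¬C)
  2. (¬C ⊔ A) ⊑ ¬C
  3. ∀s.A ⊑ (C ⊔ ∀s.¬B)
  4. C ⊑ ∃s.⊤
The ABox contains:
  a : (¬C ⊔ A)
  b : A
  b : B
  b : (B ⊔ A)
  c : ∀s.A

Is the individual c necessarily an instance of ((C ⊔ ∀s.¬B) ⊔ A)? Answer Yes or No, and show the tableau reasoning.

Yes

1. c : ((C ⊔ ∀s.¬B) ⊔ A)?  L(c) = {∀s.A} ∪ {((¬C ⊓ ∃s.B) ⊓ ¬A)}
   clash {B, ¬B} at an ∃-successor — c ∈ ((C ⊔ ∀s.¬B) ⊔ A)
2. Hence c : ((C ⊔ ∀s.¬B) ⊔ A): entailed.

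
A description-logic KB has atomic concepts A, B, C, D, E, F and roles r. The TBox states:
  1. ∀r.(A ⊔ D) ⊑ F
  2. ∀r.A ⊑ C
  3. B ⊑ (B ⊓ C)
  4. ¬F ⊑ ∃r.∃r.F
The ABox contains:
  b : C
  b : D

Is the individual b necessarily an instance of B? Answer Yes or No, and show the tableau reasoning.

1. b : B?  L(b) = {C, D} ∪ {¬B}
   open: L(b) ⊇ {C, D, F, ¬B} — b ∉ B possible
2. Hence b : B: not entailed.

No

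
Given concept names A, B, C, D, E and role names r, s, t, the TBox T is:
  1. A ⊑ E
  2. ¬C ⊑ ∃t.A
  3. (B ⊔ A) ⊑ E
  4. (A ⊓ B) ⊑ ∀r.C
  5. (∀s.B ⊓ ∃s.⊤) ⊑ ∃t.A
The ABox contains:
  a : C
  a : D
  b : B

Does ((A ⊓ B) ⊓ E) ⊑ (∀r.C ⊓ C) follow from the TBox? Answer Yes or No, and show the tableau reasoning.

No

1. ((A ⊓ B) ⊓ E) ⊑ (∀r.C ⊓ C)  ⇔  (((A ⊓ B) ⊓ E) ⊓ (∃r.¬C ⊔ ¬C)) unsat w.r.t. T
   apply at x₀: (A ⊓ B)⊑∀r.C
   open: L(x₀) ⊇ {A, B, E, ¬C, ∀r.C, …} (+ ∃-successors)
2. Hence ((A ⊓ B) ⊓ E) ⊑ (∀r.C ⊓ C): not entailed.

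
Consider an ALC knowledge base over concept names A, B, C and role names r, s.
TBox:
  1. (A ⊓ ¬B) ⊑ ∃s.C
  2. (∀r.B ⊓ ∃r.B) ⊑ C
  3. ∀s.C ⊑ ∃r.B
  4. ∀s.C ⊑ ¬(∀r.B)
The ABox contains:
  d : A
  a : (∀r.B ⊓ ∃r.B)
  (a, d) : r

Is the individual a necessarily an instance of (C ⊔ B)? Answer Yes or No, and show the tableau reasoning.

Yes

1. a : (C ⊔ B)?  L(a) = {(∀r.B ⊓ ∃r.B)} ∪ {(¬C ⊓ ¬B)}
   clash {C, ¬C} at a — a ∈ (C ⊔ B)
2. Hence a : (C ⊔ B): entailed.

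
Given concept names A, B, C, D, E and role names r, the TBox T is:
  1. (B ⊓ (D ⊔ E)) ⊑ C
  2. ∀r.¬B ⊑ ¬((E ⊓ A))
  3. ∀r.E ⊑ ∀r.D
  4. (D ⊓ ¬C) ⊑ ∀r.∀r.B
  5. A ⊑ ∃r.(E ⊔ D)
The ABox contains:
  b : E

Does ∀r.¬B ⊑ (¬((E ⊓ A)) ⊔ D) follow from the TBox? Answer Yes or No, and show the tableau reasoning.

1. ∀r.¬B ⊑ (¬((E ⊓ A)) ⊔ D)  ⇔  (∀r.¬B ⊓ ((E ⊓ A) ⊓ ¬D)) unsat w.r.t. T
   all branches close; clash {A, ¬A} at x₀
2. Hence ∀r.¬B ⊑ (¬((E ⊓ A)) ⊔ D): entailed.

Yes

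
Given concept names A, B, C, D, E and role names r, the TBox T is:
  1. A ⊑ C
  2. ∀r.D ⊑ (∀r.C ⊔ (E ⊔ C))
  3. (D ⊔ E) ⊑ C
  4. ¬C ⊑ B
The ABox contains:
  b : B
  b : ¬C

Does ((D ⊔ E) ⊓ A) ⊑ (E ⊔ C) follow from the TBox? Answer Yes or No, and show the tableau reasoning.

1. ((D ⊔ E) ⊓ A) ⊑ (E ⊔ C)  ⇔  (((D ⊔ E) ⊓ A) ⊓ (¬E ⊓ ¬C)) unsat w.r.t. T
   all branches close; clash {E, ¬E} at x₀
2. Hence ((D ⊔ E) ⊓ A) ⊑ (E ⊔ C): entailed.

Yes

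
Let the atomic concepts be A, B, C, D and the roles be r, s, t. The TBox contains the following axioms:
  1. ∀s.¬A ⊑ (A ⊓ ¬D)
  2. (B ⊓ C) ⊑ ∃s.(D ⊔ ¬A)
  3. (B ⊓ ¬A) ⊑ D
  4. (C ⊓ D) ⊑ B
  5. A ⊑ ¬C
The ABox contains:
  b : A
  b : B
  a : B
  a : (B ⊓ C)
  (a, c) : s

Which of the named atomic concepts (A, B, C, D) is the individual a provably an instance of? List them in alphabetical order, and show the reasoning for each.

{B, C, D}

1. a : A?  L(a) = {B, (B ⊓ C)} ∪ {¬A}
   apply at a: (B ⊓ C)⊑∃s.(D ⊔ ¬A)
   open: L(a) ⊇ {B, C, D, ¬A, ∃s.(D ⊔ ¬A), …} (+ ∃-successors) — a ∉ A possible
2. a : B?  L(a) = {B, (B ⊓ C)} ∪ {¬B}
   clash {B, ¬B} at a — a ∈ B
3. a : C?  L(a) = {B, (B ⊓ C)} ∪ {¬C}
   clash {C, ¬C} at a — a ∈ C
4. a : D?  L(a) = {B, (B ⊓ C)} ∪ {¬D}
   clash {C, ¬C} at a — a ∈ D
5. Entailed for a: {B, C, D}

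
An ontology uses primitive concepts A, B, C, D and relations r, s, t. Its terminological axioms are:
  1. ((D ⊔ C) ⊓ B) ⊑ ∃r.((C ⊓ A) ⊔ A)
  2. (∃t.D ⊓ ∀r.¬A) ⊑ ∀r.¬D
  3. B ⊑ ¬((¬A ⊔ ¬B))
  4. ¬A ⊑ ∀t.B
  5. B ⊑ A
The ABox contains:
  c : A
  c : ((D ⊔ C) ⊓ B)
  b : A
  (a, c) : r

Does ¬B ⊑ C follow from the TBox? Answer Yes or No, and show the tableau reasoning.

1. ¬B ⊑ C  ⇔  (¬B ⊓ ¬C) unsat w.r.t. T
   open: L(x₀) ⊇ {A, ¬B, ¬C, ∀t.¬D}
2. Hence ¬B ⊑ C: not entailed.

No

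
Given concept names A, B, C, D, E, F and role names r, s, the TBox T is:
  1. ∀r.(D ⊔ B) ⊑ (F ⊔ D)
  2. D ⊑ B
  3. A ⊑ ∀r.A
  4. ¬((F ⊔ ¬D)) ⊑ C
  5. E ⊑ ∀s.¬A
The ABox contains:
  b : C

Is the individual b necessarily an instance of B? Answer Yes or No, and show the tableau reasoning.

1. b : B?  L(b) = {C} ∪ {¬B}
   open: L(b) ⊇ {C, ¬A, ¬B, ¬D, ¬E, …} (+ ∃-successors) — b ∉ B possible
2. Hence b : B: not entailed.

No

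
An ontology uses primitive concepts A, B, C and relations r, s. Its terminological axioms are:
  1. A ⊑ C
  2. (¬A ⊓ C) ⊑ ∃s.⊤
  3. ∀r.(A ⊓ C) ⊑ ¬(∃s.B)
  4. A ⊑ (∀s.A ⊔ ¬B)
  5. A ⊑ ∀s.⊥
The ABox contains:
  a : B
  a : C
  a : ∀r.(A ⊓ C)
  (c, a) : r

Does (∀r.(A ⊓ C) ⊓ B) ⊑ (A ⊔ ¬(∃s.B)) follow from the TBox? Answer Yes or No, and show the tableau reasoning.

Yes

1. (∀r.(A ⊓ C) ⊓ B) ⊑ (A ⊔ ¬(∃s.B))  ⇔  ((∀r.(A ⊓ C) ⊓ B) ⊓ (¬A ⊓ ∃s.B)) unsat w.r.t. T
   all branches close; clash {B, ¬B} at an ∃-successor
2. Hence (∀r.(A ⊓ C) ⊓ B) ⊑ (A ⊔ ¬(∃s.B)): entailed.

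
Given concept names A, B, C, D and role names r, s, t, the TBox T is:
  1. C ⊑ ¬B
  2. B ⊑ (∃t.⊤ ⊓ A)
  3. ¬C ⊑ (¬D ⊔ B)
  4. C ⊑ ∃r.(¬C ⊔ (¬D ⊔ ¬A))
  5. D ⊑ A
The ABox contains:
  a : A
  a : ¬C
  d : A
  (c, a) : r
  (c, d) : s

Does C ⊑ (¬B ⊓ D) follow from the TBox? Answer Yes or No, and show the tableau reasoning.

1. C ⊑ (¬B ⊓ D)  ⇔  (C ⊓ (B ⊔ ¬D)) unsat w.r.t. T
   apply at x₀: C⊑¬B; C⊑∃r.(¬C ⊔ (¬D ⊔ ¬A))
   open: L(x₀) ⊇ {C, ¬B, ¬D, ∃r.(¬C ⊔ (¬D ⊔ ¬A))} (+ ∃-successors)
2. Hence C ⊑ (¬B ⊓ D): not entailed.

No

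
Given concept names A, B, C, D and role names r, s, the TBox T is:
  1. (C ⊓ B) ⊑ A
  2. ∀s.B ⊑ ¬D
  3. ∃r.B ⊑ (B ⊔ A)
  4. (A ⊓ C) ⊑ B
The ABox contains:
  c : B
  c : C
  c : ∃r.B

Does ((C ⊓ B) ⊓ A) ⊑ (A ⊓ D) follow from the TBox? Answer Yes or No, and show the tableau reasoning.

1. ((C ⊓ B) ⊓ A) ⊑ (A ⊓ D)  ⇔  (((C ⊓ B) ⊓ A) ⊓ (¬A ⊔ ¬D)) unsat w.r.t. T
   open: L(x₀) ⊇ {A, B, C, ¬D, ∀r.¬B}
2. Hence ((C ⊓ B) ⊓ A) ⊑ (A ⊓ D): not entailed.

No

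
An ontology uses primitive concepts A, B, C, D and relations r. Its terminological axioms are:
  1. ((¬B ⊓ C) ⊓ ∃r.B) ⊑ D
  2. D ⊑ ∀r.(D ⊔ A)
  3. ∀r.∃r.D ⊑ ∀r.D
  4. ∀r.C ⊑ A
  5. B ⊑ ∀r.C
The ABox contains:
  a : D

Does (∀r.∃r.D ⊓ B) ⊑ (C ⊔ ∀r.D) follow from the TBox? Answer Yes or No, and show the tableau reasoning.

Yes

1. (∀r.∃r.D ⊓ B) ⊑ (C ⊔ ∀r.D)  ⇔  ((∀r.∃r.D ⊓ B) ⊓ (¬C ⊓ ∃r.¬D)) unsat w.r.t. T
   all branches close; clash {D, ¬D} at an ∃-successor
2. Hence (∀r.∃r.D ⊓ B) ⊑ (C ⊔ ∀r.D): entailed.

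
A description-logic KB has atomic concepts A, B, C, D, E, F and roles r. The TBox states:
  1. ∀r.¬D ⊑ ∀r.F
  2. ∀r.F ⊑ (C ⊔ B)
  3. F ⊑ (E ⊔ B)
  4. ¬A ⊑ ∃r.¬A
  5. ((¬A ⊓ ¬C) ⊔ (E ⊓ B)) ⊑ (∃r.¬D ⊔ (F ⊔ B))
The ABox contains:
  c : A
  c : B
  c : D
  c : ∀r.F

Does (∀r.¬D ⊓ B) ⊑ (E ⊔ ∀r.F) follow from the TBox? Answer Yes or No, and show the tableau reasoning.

Yes

1. (∀r.¬D ⊓ B) ⊑ (E ⊔ ∀r.F)  ⇔  ((∀r.¬D ⊓ B) ⊓ (¬E ⊓ ∃r.¬F)) unsat w.r.t. T
   all branches close; clash {F, ¬F} at an ∃-successor
2. Hence (∀r.¬D ⊓ B) ⊑ (E ⊔ ∀r.F): entailed.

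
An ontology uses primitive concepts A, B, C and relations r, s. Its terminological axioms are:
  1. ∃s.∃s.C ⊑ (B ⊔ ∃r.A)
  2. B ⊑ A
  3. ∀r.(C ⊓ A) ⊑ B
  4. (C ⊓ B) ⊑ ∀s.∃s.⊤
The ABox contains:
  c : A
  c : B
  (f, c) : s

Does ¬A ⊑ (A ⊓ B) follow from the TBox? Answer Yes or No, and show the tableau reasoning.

No

1. ¬A ⊑ (A ⊓ B)  ⇔  (¬A ⊓ (¬A ⊔ ¬B)) unsat w.r.t. T
   open: L(x₀) ⊇ {¬A, ¬B, ∀s.∀s.¬C, ∃r.(¬C ⊔ ¬A)} (+ ∃-successors)
2. Hence ¬A ⊑ (A ⊓ B): not entailed.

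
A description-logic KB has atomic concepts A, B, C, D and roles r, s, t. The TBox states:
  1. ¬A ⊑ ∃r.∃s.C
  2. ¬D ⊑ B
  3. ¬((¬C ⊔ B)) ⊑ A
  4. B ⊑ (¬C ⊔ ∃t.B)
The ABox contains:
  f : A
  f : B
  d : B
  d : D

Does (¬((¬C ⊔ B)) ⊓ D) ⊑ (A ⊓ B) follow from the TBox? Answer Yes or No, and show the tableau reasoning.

1. (¬((¬C ⊔ B)) ⊓ D) ⊑ (A ⊓ B)  ⇔  (((C ⊓ ¬B) ⊓ D) ⊓ (¬A ⊔ ¬B)) unsat w.r.t. T
   apply at x₀: ¬((¬C ⊔ B))⊑A
   open: L(x₀) ⊇ {A, C, D, ¬B}
2. Hence (¬((¬C ⊔ B)) ⊓ D) ⊑ (A ⊓ B): not entailed.

No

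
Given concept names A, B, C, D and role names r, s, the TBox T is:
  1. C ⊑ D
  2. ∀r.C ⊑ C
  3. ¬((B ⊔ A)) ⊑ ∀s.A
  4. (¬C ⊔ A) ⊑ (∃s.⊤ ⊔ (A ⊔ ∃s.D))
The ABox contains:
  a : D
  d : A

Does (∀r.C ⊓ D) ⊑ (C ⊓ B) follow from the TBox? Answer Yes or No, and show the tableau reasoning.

No

1. (∀r.C ⊓ D) ⊑ (C ⊓ B)  ⇔  ((∀r.C ⊓ D) ⊓ (¬C ⊔ ¬B)) unsat w.r.t. T
   apply at x₀: ∀r.C⊑C
   open: L(x₀) ⊇ {A, C, D, ¬B, ∀r.C, …} (+ ∃-successors)
2. Hence (∀r.C ⊓ D) ⊑ (C ⊓ B): not entailed.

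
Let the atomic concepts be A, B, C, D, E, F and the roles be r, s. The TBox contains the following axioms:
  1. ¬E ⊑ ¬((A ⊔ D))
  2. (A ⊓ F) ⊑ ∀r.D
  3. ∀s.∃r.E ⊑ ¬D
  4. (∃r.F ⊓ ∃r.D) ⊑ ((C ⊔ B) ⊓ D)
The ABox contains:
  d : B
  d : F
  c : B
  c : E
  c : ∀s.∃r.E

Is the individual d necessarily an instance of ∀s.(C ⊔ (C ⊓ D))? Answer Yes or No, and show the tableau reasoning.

No

1. d : ∀s.(C ⊔ (C ⊓ D))?  L(d) = {B, F} ∪ {∃s.(¬C ⊓ (¬C ⊔ ¬D))}
   open: L(d) ⊇ {B, E, F, ¬A, ∀r.¬F, …} (+ ∃-successors) — d ∉ ∀s.(C ⊔ (C ⊓ D)) possible
2. Hence d : ∀s.(C ⊔ (C ⊓ D)): not entailed.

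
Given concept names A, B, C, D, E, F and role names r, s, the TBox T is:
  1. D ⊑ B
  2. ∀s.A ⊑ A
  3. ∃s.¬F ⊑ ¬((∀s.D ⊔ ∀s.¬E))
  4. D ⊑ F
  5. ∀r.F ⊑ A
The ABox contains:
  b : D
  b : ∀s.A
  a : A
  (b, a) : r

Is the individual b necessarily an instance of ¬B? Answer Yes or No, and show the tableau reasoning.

No

1. b : ¬B?  L(b) = {D, ∀s.A} ∪ {B}
   apply at b: ∀s.A⊑A; D⊑F
   open: L(b) ⊇ {A, B, D, F, ∀s.A, …} (+ ∃-successors) — b ∉ ¬B possible
2. Hence b : ¬B: not entailed.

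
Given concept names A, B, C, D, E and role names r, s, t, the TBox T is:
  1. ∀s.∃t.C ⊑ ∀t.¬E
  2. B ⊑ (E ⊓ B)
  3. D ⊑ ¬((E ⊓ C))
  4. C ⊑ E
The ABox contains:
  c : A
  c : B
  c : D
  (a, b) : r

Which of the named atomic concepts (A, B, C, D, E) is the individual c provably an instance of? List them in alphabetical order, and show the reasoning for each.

{A, B, D, E}

1. c : A?  L(c) = {A, B, D} ∪ {¬A}
   clash {A, ¬A} at c — c ∈ A
2. c : B?  L(c) = {A, B, D} ∪ {¬B}
   clash {B, ¬B} at c — c ∈ B
3. c : C?  L(c) = {A, B, D} ∪ {¬C}
   apply at c: B⊑(E ⊓ B); D⊑¬((E ⊓ C))
   open: L(c) ⊇ {A, B, D, E, ¬C, …} (+ ∃-successors) — c ∉ C possible
4. c : D?  L(c) = {A, B, D} ∪ {¬D}
   clash {D, ¬D} at c — c ∈ D
5. c : E?  L(c) = {A, B, D} ∪ {¬E}
   clash {E, ¬E} at c — c ∈ E
6. Entailed for c: {A, B, D, E}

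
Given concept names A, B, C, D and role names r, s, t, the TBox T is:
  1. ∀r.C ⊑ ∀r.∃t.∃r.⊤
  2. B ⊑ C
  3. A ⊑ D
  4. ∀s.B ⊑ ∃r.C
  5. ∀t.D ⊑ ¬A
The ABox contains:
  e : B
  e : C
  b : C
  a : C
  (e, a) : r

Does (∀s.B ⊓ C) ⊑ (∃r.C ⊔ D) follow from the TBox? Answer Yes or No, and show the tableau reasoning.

Yes

1. (∀s.B ⊓ C) ⊑ (∃r.C ⊔ D)  ⇔  ((∀s.B ⊓ C) ⊓ (∀r.¬C ⊓ ¬D)) unsat w.r.t. T
   all branches close; clash {D, ¬D} at x₀
2. Hence (∀s.B ⊓ C) ⊑ (∃r.C ⊔ D): entailed.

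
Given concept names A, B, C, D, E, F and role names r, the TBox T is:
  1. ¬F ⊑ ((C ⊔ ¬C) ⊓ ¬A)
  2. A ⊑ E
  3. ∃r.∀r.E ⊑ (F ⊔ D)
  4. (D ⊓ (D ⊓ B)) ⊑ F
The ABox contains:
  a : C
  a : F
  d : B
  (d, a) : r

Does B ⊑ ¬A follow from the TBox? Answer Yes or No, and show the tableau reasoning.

1. B ⊑ ¬A  ⇔  (B ⊓ A) unsat w.r.t. T
   apply at x₀: A⊑E
   open: L(x₀) ⊇ {A, B, E, F, ¬D, …}
2. Hence B ⊑ ¬A: not entailed.

No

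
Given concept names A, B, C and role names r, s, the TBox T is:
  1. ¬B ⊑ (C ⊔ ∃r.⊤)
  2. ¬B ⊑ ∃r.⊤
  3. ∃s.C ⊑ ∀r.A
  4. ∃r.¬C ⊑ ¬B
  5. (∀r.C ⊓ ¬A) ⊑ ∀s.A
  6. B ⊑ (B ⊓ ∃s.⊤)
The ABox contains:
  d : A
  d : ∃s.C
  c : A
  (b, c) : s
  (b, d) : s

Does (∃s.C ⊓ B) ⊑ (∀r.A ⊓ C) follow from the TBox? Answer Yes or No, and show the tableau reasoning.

1. (∃s.C ⊓ B) ⊑ (∀r.A ⊓ C)  ⇔  ((∃s.C ⊓ B) ⊓ (∃r.¬A ⊔ ¬C)) unsat w.r.t. T
   apply at x₀: ∃s.C⊑∀r.A; B⊑(B ⊓ ∃s.⊤)
   open: L(x₀) ⊇ {A, B, ¬C, ∀r.A, ∀r.C, …} (+ ∃-successors)
2. Hence (∃s.C ⊓ B) ⊑ (∀r.A ⊓ C): not entailed.

No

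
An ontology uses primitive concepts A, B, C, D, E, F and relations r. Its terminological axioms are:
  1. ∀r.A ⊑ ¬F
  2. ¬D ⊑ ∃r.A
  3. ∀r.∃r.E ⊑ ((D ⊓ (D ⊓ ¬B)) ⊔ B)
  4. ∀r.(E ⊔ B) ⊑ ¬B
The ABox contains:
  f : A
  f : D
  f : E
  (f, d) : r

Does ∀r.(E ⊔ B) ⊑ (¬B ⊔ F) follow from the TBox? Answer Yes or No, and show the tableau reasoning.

Yes

1. ∀r.(E ⊔ B) ⊑ (¬B ⊔ F)  ⇔  (∀r.(E ⊔ B) ⊓ (B ⊓ ¬F)) unsat w.r.t. T
   all branches close; clash {B, ¬B} at x₀
2. Hence ∀r.(E ⊔ B) ⊑ (¬B ⊔ F): entailed.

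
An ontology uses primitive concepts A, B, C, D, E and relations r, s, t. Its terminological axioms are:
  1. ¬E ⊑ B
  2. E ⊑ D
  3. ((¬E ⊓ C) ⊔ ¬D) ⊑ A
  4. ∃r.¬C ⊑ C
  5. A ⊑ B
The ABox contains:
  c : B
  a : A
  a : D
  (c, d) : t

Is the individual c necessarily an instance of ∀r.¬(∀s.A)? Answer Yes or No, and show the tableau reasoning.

1. c : ∀r.¬(∀s.A)?  L(c) = {B} ∪ {∃r.∀s.A}
   open: L(c) ⊇ {B, D, ¬C, ¬E, ∀r.C, …} (+ ∃-successors) — c ∉ ∀r.¬(∀s.A) possible
2. Hence c : ∀r.¬(∀s.A): not entailed.

No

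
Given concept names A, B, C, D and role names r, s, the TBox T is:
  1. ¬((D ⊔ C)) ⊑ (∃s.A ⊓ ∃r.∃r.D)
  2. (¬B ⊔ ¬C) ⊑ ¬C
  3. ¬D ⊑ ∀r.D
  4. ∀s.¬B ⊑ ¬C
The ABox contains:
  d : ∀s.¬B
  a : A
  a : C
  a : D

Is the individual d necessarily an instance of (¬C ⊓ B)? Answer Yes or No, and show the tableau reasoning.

No

1. d : (¬C ⊓ B)?  L(d) = {∀s.¬B} ∪ {(C ⊔ ¬B)}
   apply at d: ∀s.¬B⊑¬C
   open: L(d) ⊇ {D, ¬B, ¬C, ∀s.¬B} — d ∉ (¬C ⊓ B) possible
2. Hence d : (¬C ⊓ B): not entailed.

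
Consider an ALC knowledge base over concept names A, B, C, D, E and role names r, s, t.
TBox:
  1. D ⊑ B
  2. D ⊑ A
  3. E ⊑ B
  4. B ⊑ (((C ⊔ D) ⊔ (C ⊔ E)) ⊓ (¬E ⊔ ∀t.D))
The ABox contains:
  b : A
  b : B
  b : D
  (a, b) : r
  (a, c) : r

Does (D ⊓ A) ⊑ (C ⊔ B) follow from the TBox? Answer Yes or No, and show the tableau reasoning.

1. (D ⊓ A) ⊑ (C ⊔ B)  ⇔  ((D ⊓ A) ⊓ (¬C ⊓ ¬B)) unsat w.r.t. T
   all branches close; clash {B, ¬B} at x₀
2. Hence (D ⊓ A) ⊑ (C ⊔ B): entailed.

Yes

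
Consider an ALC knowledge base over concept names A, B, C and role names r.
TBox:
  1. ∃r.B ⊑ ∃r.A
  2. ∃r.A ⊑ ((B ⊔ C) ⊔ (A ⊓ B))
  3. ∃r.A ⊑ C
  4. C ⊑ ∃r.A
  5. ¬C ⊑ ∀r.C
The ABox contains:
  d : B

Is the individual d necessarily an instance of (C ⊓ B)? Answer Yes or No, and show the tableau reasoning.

1. d : (C ⊓ B)?  L(d) = {B} ∪ {(¬C ⊔ ¬B)}
   open: L(d) ⊇ {B, ¬C, ∀r.C, ∀r.¬A, ∀r.¬B} — d ∉ (C ⊓ B) possible
2. Hence d : (C ⊓ B): not entailed.

No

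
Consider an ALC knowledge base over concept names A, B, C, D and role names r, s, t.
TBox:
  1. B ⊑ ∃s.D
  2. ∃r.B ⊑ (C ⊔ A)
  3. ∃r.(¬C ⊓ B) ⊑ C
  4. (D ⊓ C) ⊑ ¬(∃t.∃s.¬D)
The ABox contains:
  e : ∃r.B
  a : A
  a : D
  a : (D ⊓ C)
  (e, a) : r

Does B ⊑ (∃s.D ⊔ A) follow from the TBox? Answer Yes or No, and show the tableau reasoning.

Yes

1. B ⊑ (∃s.D ⊔ A)  ⇔  (B ⊓ (∀s.¬D ⊓ ¬A)) unsat w.r.t. T
   all branches close; clash {A, ¬A} at x₀
2. Hence B ⊑ (∃s.D ⊔ A): entailed.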